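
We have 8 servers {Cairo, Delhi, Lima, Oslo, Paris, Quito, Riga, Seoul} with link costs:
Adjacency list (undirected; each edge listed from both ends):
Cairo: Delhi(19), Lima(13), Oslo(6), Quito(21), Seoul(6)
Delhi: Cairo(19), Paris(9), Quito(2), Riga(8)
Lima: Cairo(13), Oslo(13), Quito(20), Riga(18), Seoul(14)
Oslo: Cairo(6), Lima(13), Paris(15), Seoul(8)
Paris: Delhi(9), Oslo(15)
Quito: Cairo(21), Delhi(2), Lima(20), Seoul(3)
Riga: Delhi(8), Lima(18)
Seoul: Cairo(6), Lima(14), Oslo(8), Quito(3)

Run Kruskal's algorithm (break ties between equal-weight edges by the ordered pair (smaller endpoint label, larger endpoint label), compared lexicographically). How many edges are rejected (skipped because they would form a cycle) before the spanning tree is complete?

1

Kruskal: consider edges lightest-first.
Delhi—Quito (2): add — endpoints in different components.
Quito—Seoul (3): add — endpoints in different components.
Cairo—Oslo (6): add — endpoints in different components.
Cairo—Seoul (6): add — endpoints in different components.
Delhi—Riga (8): add — endpoints in different components.
Oslo—Seoul (8): skip — Oslo and Seoul already connected.
Delhi—Paris (9): add — endpoints in different components.
Cairo—Lima (13): add — endpoints in different components.
Edges rejected before the tree was complete: 1.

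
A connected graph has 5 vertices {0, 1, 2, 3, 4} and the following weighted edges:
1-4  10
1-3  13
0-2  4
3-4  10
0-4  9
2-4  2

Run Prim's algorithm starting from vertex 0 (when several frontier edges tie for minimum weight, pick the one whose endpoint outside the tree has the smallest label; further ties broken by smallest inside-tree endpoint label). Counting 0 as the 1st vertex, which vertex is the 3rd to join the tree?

4

Grow the tree from 0 using Prim:
Step 1: frontier [0-2 4, 0-4 9] → take 0-2 (4); add 2.
Step 2: frontier [0-4 9, 2-4 2] → take 2-4 (2); add 4.
Step 3: frontier [1-4 10, 3-4 10] → take 1-4 (10); add 1.
Step 4: frontier [1-3 13, 3-4 10] → take 3-4 (10); add 3.
Vertex order: 0, 2, 4, 1, 3. The 3rd vertex is 4.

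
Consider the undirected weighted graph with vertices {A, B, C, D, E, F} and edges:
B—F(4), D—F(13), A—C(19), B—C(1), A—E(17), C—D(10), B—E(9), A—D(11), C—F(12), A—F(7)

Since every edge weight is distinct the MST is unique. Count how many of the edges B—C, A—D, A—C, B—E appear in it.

2

Kruskal's algorithm — process edges by increasing weight (ties by edge label):
B—C (1): add — endpoints in different components.
B—F (4): add — endpoints in different components.
A—F (7): add — endpoints in different components.
B—E (9): add — endpoints in different components.
C—D (10): add — endpoints in different components.
MST edge set: {B—C, B—F, A—F, B—E, C—D}.
Of the listed edges, {B—C, B—E} are in the MST → 2.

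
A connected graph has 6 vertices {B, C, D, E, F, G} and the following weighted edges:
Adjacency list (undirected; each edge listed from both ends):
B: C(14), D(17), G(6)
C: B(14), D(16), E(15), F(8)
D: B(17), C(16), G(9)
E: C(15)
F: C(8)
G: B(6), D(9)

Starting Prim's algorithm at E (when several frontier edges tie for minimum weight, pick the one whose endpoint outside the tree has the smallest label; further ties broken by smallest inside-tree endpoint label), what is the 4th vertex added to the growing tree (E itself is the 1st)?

Prim, starting at E.
Step 1: frontier [C E 15] → take C E (15); add C.
Step 2: frontier [C F 8, B C 14, C D 16] → take C F (8); add F.
Step 3: frontier [B C 14, C D 16] → take B C (14); add B.
Step 4: frontier [B G 6, B D 17, C D 16] → take B G (6); add G.
Step 5: frontier [B D 17, C D 16, D G 9] → take D G (9); add D.
Vertex order: E, C, F, B, G, D. The 4th vertex is B.

B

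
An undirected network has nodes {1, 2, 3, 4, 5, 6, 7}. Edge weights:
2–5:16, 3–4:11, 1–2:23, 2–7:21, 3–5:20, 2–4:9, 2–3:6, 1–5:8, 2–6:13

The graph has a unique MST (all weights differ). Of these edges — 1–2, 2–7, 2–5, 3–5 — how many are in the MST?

2

Kruskal's algorithm — process edges by increasing weight (ties by edge label):
2–3 (6): add — endpoints in different components.
1–5 (8): add — endpoints in different components.
2–4 (9): add — endpoints in different components.
3–4 (11): skip — 3 and 4 already connected.
2–6 (13): add — endpoints in different components.
2–5 (16): add — endpoints in different components.
3–5 (20): skip — 3 and 5 already connected.
2–7 (21): add — endpoints in different components.
MST edge set: {2–3, 1–5, 2–4, 2–6, 2–5, 2–7}.
Of the listed edges, {2–7, 2–5} are in the MST → 2.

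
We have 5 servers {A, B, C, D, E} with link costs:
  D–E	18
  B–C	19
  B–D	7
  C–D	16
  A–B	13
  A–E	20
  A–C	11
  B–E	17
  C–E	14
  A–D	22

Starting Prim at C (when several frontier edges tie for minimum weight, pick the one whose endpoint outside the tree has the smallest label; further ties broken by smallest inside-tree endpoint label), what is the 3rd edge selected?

Prim's algorithm from C:
Step 1: frontier [A–C 11, C–E 14, C–D 16, B–C 19] → take A–C (11); add A.
Step 2: frontier [A–B 13, A–E 20, A–D 22, C–E 14, C–D 16, B–C 19] → take A–B (13); add B.
Step 3: frontier [A–E 20, A–D 22, B–D 7, B–E 17, C–E 14, C–D 16] → take B–D (7); add D.
Step 4: frontier [A–E 20, B–E 17, C–E 14, D–E 18] → take C–E (14); add E.
The 3rd edge added is B–D.

B-D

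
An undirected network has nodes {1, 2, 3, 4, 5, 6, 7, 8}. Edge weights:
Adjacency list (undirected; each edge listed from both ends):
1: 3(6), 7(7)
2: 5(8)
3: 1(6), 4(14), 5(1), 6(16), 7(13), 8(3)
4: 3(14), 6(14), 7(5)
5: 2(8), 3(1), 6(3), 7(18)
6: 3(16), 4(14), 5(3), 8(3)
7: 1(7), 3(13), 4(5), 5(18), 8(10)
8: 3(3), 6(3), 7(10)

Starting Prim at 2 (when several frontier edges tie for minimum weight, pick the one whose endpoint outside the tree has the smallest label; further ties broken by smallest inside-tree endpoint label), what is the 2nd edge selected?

Prim, starting at 2.
Step 1: frontier [2 5 8] → take 2 5 (8); add 5.
Step 2: frontier [3 5 1, 5 6 3, 5 7 18] → take 3 5 (1); add 3.
Step 3: frontier [3 8 3, 1 3 6, 3 7 13, 3 4 14, 3 6 16, 5 6 3, 5 7 18] → take 5 6 (3); add 6.
Step 4: frontier [3 8 3, 1 3 6, 3 7 13, 3 4 14, 5 7 18, 6 8 3, 4 6 14] → take 3 8 (3); add 8.
Step 5: frontier [1 3 6, 3 7 13, 3 4 14, 5 7 18, 4 6 14, 7 8 10] → take 1 3 (6); add 1.
Step 6: frontier [1 7 7, 3 7 13, 3 4 14, 5 7 18, 4 6 14, 7 8 10] → take 1 7 (7); add 7.
Step 7: frontier [3 4 14, 4 6 14, 4 7 5] → take 4 7 (5); add 4.
The 2nd edge added is 3 5.

3-5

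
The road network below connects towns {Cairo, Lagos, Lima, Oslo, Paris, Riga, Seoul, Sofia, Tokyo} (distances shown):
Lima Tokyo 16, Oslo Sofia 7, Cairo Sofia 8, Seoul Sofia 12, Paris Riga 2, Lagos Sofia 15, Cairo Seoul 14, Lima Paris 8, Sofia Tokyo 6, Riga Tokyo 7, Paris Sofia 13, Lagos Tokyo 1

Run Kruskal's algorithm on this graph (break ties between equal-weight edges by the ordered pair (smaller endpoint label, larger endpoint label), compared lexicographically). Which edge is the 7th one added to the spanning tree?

Kruskal: consider edges lightest-first.
Lagos Tokyo (1): add — endpoints in different components.
Paris Riga (2): add — endpoints in different components.
Sofia Tokyo (6): add — endpoints in different components.
Oslo Sofia (7): add — endpoints in different components.
Riga Tokyo (7): add — endpoints in different components.
Cairo Sofia (8): add — endpoints in different components.
Lima Paris (8): add — endpoints in different components.
Seoul Sofia (12): add — endpoints in different components.
The 7th edge added is Lima Paris.

Lima-Paris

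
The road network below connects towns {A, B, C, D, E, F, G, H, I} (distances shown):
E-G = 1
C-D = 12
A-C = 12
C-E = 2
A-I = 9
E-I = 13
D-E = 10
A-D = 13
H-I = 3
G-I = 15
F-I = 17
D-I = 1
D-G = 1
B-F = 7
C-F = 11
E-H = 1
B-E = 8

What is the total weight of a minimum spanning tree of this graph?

30

Kruskal: consider edges lightest-first.
D-G (1): add — endpoints in different components.
D-I (1): add — endpoints in different components.
E-G (1): add — endpoints in different components.
E-H (1): add — endpoints in different components.
C-E (2): add — endpoints in different components.
H-I (3): skip — H and I already connected.
B-F (7): add — endpoints in different components.
B-E (8): add — endpoints in different components.
A-I (9): add — endpoints in different components.
MST edges: D-G, D-I, E-G, E-H, C-E, B-F, B-E, A-I; total weight 1+1+1+1+2+7+8+9 = 30.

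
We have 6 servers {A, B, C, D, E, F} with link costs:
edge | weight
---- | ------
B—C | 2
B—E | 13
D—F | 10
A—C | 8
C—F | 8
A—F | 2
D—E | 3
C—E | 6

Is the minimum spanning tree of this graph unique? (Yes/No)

No

Kruskal's algorithm — process edges by increasing weight (ties by edge label):
A—F (2): add. Components now {A,F} {B} {C} {D} {E}
B—C (2): add. Components now {A,F} {B,C} {D} {E}
D—E (3): add. Components now {A,F} {B,C} {D,E}
C—E (6): add. Components now {A,F} {B,C,D,E}
A—C (8): add. Components now {A,B,C,D,E,F}
Non-tree edge C—F has weight 8, equal to the heaviest edge on its tree cycle — swapping gives another MST of the same weight. Not unique.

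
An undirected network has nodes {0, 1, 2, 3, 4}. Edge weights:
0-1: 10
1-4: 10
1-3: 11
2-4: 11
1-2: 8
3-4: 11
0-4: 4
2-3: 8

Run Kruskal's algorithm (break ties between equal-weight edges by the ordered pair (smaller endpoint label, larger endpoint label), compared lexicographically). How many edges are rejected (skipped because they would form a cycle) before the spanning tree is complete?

0

Sort edges by weight, then run Kruskal:
0-4 (4): add. Components now {0,4} {1} {2} {3}
1-2 (8): add. Components now {0,4} {1,2} {3}
2-3 (8): add. Components now {0,4} {1,2,3}
0-1 (10): add. Components now {0,1,2,3,4}
Edges rejected before the tree was complete: 0.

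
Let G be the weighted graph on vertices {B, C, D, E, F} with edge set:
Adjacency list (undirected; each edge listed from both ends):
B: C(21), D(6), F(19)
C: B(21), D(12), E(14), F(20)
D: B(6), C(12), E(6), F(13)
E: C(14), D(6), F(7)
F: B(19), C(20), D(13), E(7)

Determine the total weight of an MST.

31

Kruskal: consider edges lightest-first.
B-D (6): add. Components now {B,D} {C} {E} {F}
D-E (6): add. Components now {B,D,E} {C} {F}
E-F (7): add. Components now {B,D,E,F} {C}
C-D (12): add. Components now {B,C,D,E,F}
MST edges: B-D, D-E, E-F, C-D; total weight 6+6+7+12 = 31.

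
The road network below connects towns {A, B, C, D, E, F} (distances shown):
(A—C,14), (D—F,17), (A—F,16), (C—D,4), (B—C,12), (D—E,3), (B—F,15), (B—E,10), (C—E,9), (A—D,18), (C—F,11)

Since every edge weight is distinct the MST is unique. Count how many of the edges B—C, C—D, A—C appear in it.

2

Kruskal's algorithm — process edges by increasing weight (ties by edge label):
D—E (3): add. Components now {A} {B} {C} {D,E} {F}
C—D (4): add. Components now {A} {B} {C,D,E} {F}
C—E (9): skip — C and E already connected.
B—E (10): add. Components now {A} {B,C,D,E} {F}
C—F (11): add. Components now {A} {B,C,D,E,F}
B—C (12): skip — B and C already connected.
A—C (14): add. Components now {A,B,C,D,E,F}
MST edge set: {D—E, C—D, B—E, C—F, A—C}.
Of the listed edges, {C—D, A—C} are in the MST → 2.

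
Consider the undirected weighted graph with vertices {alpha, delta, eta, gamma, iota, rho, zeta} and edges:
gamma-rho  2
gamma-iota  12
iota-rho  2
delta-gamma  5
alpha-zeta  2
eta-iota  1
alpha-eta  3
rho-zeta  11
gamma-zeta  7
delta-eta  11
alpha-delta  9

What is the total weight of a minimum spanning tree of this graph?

Sort edges by weight, then run Kruskal:
eta-iota (1): add. Components now {gamma} {alpha} {rho} {delta} {zeta} {eta,iota}
alpha-zeta (2): add. Components now {gamma} {alpha,zeta} {rho} {delta} {eta,iota}
gamma-rho (2): add. Components now {gamma,rho} {alpha,zeta} {delta} {eta,iota}
iota-rho (2): add. Components now {eta,gamma,iota,rho} {alpha,zeta} {delta}
alpha-eta (3): add. Components now {alpha,eta,gamma,iota,rho,zeta} {delta}
delta-gamma (5): add. Components now {alpha,delta,eta,gamma,iota,rho,zeta}
MST edges: eta-iota, alpha-zeta, gamma-rho, iota-rho, alpha-eta, delta-gamma; total weight 1+2+2+2+3+5 = 15.

15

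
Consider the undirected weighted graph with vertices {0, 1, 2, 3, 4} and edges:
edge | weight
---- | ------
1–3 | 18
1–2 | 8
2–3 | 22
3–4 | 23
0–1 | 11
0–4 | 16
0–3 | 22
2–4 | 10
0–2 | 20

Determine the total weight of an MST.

47

Prim, starting at 1.
Step 1: cheapest edge leaving the tree is 1–2 (8); add 2.
Step 2: cheapest edge leaving the tree is 2–4 (10); add 4.
Step 3: cheapest edge leaving the tree is 0–1 (11); add 0.
Step 4: cheapest edge leaving the tree is 1–3 (18); add 3.
MST edges: 1–2, 2–4, 0–1, 1–3; total weight 8+10+11+18 = 47.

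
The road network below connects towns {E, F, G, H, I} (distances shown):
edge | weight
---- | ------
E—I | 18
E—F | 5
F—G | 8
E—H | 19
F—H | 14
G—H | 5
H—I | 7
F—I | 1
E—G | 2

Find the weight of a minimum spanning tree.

13

Grow the tree from F using Prim:
Step 1: cheapest edge leaving the tree is F—I (1); add I.
Step 2: cheapest edge leaving the tree is E—F (5); add E.
Step 3: cheapest edge leaving the tree is E—G (2); add G.
Step 4: cheapest edge leaving the tree is G—H (5); add H.
MST edges: F—I, E—F, E—G, G—H; total weight 1+5+2+5 = 13.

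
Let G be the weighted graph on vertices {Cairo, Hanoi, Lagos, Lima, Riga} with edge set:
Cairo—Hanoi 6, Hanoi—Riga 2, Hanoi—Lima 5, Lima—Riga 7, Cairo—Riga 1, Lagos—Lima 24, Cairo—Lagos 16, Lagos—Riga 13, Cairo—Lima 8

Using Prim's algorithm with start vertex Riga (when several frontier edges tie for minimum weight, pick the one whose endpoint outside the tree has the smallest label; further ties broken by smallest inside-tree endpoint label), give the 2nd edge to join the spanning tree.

Hanoi-Riga

Grow the tree from Riga using Prim:
Step 1: cheapest edge leaving the tree is Cairo—Riga (1); add Cairo.
Step 2: cheapest edge leaving the tree is Hanoi—Riga (2); add Hanoi.
Step 3: cheapest edge leaving the tree is Hanoi—Lima (5); add Lima.
Step 4: cheapest edge leaving the tree is Lagos—Riga (13); add Lagos.
The 2nd edge added is Hanoi—Riga.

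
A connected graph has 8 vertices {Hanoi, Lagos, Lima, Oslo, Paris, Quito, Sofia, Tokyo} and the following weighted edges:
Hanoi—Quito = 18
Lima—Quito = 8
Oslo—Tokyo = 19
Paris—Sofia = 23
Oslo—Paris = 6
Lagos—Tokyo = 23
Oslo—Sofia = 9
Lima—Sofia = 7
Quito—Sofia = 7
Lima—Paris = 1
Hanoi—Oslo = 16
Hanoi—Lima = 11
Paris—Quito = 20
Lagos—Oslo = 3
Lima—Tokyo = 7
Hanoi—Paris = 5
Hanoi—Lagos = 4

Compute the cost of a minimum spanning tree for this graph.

Kruskal's algorithm — process edges by increasing weight (ties by edge label):
Lima—Paris (1): add — endpoints in different components.
Lagos—Oslo (3): add — endpoints in different components.
Hanoi—Lagos (4): add — endpoints in different components.
Hanoi—Paris (5): add — endpoints in different components.
Oslo—Paris (6): skip — Paris and Oslo already connected.
Lima—Sofia (7): add — endpoints in different components.
Lima—Tokyo (7): add — endpoints in different components.
Quito—Sofia (7): add — endpoints in different components.
MST edges: Lima—Paris, Lagos—Oslo, Hanoi—Lagos, Hanoi—Paris, Lima—Sofia, Lima—Tokyo, Quito—Sofia; total weight 1+3+4+5+7+7+7 = 34.

34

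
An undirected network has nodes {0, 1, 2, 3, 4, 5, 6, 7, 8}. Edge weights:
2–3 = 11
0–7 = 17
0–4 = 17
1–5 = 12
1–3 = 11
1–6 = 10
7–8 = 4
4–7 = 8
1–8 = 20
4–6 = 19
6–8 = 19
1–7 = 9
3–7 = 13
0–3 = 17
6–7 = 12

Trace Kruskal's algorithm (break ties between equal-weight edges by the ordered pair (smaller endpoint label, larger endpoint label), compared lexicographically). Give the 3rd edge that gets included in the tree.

1-7

Sort edges by weight, then run Kruskal:
7–8 (4): add — endpoints in different components.
4–7 (8): add — endpoints in different components.
1–7 (9): add — endpoints in different components.
1–6 (10): add — endpoints in different components.
1–3 (11): add — endpoints in different components.
2–3 (11): add — endpoints in different components.
1–5 (12): add — endpoints in different components.
6–7 (12): skip — 6 and 7 already connected.
3–7 (13): skip — 3 and 7 already connected.
0–3 (17): add — endpoints in different components.
The 3rd edge added is 1–7.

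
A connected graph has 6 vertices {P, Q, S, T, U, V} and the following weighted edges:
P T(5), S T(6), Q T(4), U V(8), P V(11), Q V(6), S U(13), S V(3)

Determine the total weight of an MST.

26

Kruskal's algorithm — process edges by increasing weight (ties by edge label):
S V (3): add. Components now {U} {Q} {S,V} {P} {T}
Q T (4): add. Components now {U} {Q,T} {S,V} {P}
P T (5): add. Components now {U} {P,Q,T} {S,V}
Q V (6): add. Components now {U} {P,Q,S,T,V}
S T (6): skip — S and T already connected.
U V (8): add. Components now {P,Q,S,T,U,V}
MST edges: S V, Q T, P T, Q V, U V; total weight 3+4+5+6+8 = 26.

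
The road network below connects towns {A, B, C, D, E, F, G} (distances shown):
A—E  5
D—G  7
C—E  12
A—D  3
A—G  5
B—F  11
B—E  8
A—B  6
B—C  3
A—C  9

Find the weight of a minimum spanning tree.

33

Prim's algorithm from G:
Step 1: cheapest edge leaving the tree is A—G (5); add A.
Step 2: cheapest edge leaving the tree is A—D (3); add D.
Step 3: cheapest edge leaving the tree is A—E (5); add E.
Step 4: cheapest edge leaving the tree is A—B (6); add B.
Step 5: cheapest edge leaving the tree is B—C (3); add C.
Step 6: cheapest edge leaving the tree is B—F (11); add F.
MST edges: A—G, A—D, A—E, A—B, B—C, B—F; total weight 5+3+5+6+3+11 = 33.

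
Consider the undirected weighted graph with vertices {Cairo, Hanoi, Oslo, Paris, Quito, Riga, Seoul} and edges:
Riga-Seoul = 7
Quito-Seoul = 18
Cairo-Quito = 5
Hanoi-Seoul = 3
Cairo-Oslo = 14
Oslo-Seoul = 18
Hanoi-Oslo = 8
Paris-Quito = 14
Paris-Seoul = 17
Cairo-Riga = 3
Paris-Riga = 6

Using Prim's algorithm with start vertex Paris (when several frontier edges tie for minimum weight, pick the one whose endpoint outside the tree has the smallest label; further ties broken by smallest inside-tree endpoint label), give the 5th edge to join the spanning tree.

Grow the tree from Paris using Prim:
Step 1: cheapest edge leaving the tree is Paris-Riga (6); add Riga.
Step 2: cheapest edge leaving the tree is Cairo-Riga (3); add Cairo.
Step 3: cheapest edge leaving the tree is Cairo-Quito (5); add Quito.
Step 4: cheapest edge leaving the tree is Riga-Seoul (7); add Seoul.
Step 5: cheapest edge leaving the tree is Hanoi-Seoul (3); add Hanoi.
Step 6: cheapest edge leaving the tree is Hanoi-Oslo (8); add Oslo.
The 5th edge added is Hanoi-Seoul.

Hanoi-Seoul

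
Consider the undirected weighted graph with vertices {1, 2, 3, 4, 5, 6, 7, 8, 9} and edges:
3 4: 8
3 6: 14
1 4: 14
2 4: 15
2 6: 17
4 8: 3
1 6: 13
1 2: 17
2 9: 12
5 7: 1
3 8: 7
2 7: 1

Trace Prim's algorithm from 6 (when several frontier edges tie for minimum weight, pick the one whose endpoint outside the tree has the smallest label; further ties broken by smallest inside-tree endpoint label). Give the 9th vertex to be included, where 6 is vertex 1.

9

Prim, starting at 6.
Step 1: cheapest edge leaving the tree is 1 6 (13); add 1.
Step 2: cheapest edge leaving the tree is 3 6 (14); add 3.
Step 3: cheapest edge leaving the tree is 3 8 (7); add 8.
Step 4: cheapest edge leaving the tree is 4 8 (3); add 4.
Step 5: cheapest edge leaving the tree is 2 4 (15); add 2.
Step 6: cheapest edge leaving the tree is 2 7 (1); add 7.
Step 7: cheapest edge leaving the tree is 5 7 (1); add 5.
Step 8: cheapest edge leaving the tree is 2 9 (12); add 9.
Vertex order: 6, 1, 3, 8, 4, 2, 7, 5, 9. The 9th vertex is 9.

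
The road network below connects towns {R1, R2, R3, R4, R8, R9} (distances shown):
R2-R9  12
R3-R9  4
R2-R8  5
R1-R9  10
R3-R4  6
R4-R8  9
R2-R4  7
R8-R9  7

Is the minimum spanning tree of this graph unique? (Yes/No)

No

Kruskal's algorithm — process edges by increasing weight (ties by edge label):
R3-R9 (4): add. Components now {R2} {R8} {R3,R9} {R1} {R4}
R2-R8 (5): add. Components now {R2,R8} {R3,R9} {R1} {R4}
R3-R4 (6): add. Components now {R2,R8} {R3,R4,R9} {R1}
R2-R4 (7): add. Components now {R2,R3,R4,R8,R9} {R1}
R8-R9 (7): skip — R8 and R9 already connected.
R4-R8 (9): skip — R8 and R4 already connected.
R1-R9 (10): add. Components now {R1,R2,R3,R4,R8,R9}
Non-tree edge R8-R9 has weight 7, equal to the heaviest edge on its tree cycle — swapping gives another MST of the same weight. Not unique.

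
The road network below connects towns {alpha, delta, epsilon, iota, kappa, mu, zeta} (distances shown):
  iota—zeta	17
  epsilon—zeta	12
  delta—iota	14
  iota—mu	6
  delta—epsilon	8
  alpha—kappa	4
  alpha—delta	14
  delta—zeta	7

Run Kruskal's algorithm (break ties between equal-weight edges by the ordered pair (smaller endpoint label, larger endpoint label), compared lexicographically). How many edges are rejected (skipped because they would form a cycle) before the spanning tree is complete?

1

Kruskal's algorithm — process edges by increasing weight (ties by edge label):
alpha—kappa (4): add — endpoints in different components.
iota—mu (6): add — endpoints in different components.
delta—zeta (7): add — endpoints in different components.
delta—epsilon (8): add — endpoints in different components.
epsilon—zeta (12): skip — zeta and epsilon already connected.
alpha—delta (14): add — endpoints in different components.
delta—iota (14): add — endpoints in different components.
Edges rejected before the tree was complete: 1.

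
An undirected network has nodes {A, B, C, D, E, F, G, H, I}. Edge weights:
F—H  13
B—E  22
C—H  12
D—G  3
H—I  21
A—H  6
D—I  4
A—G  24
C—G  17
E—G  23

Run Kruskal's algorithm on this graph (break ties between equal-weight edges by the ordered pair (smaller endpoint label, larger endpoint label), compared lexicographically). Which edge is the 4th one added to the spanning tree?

Kruskal's algorithm — process edges by increasing weight (ties by edge label):
D—G (3): add — endpoints in different components.
D—I (4): add — endpoints in different components.
A—H (6): add — endpoints in different components.
C—H (12): add — endpoints in different components.
F—H (13): add — endpoints in different components.
C—G (17): add — endpoints in different components.
H—I (21): skip — H and I already connected.
B—E (22): add — endpoints in different components.
E—G (23): add — endpoints in different components.
The 4th edge added is C—H.

C-H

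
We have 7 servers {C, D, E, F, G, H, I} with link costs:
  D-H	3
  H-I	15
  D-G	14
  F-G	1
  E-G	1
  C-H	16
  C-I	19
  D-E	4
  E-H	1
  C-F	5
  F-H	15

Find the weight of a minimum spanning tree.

Prim's algorithm from C:
Step 1: frontier [C-F 5, C-H 16, C-I 19] → take C-F (5); add F.
Step 2: frontier [C-H 16, C-I 19, F-G 1, F-H 15] → take F-G (1); add G.
Step 3: frontier [C-H 16, C-I 19, F-H 15, E-G 1, D-G 14] → take E-G (1); add E.
Step 4: frontier [C-H 16, C-I 19, E-H 1, D-E 4, F-H 15, D-G 14] → take E-H (1); add H.
Step 5: frontier [C-I 19, D-E 4, D-G 14, D-H 3, H-I 15] → take D-H (3); add D.
Step 6: frontier [C-I 19, H-I 15] → take H-I (15); add I.
MST edges: C-F, F-G, E-G, E-H, D-H, H-I; total weight 5+1+1+1+3+15 = 26.

26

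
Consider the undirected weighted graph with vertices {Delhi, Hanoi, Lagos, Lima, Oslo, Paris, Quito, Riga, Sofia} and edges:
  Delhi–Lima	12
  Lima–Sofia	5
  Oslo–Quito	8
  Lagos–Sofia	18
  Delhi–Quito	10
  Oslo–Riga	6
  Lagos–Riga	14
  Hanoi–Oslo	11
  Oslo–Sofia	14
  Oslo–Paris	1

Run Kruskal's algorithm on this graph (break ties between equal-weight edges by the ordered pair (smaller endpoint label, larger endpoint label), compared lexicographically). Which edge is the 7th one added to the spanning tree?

Sort edges by weight, then run Kruskal:
Oslo–Paris (1): add — endpoints in different components.
Lima–Sofia (5): add — endpoints in different components.
Oslo–Riga (6): add — endpoints in different components.
Oslo–Quito (8): add — endpoints in different components.
Delhi–Quito (10): add — endpoints in different components.
Hanoi–Oslo (11): add — endpoints in different components.
Delhi–Lima (12): add — endpoints in different components.
Lagos–Riga (14): add — endpoints in different components.
The 7th edge added is Delhi–Lima.

Delhi-Lima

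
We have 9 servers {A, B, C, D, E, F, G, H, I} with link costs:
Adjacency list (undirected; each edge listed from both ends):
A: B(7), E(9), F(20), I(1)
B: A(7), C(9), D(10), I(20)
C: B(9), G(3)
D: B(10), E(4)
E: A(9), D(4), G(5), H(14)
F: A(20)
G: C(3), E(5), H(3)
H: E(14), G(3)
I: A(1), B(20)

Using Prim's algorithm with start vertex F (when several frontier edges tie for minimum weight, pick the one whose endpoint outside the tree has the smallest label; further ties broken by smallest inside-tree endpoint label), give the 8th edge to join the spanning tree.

D-E

Prim's algorithm from F:
Step 1: cheapest edge leaving the tree is A–F (20); add A.
Step 2: cheapest edge leaving the tree is A–I (1); add I.
Step 3: cheapest edge leaving the tree is A–B (7); add B.
Step 4: cheapest edge leaving the tree is B–C (9); add C.
Step 5: cheapest edge leaving the tree is C–G (3); add G.
Step 6: cheapest edge leaving the tree is G–H (3); add H.
Step 7: cheapest edge leaving the tree is E–G (5); add E.
Step 8: cheapest edge leaving the tree is D–E (4); add D.
The 8th edge added is D–E.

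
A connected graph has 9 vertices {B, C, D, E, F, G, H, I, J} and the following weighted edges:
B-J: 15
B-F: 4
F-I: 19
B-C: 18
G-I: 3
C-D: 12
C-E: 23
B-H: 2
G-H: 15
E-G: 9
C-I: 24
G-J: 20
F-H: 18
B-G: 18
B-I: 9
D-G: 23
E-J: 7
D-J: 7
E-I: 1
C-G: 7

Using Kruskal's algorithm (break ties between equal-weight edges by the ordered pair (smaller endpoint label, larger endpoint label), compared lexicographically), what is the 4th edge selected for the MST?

B-F

Kruskal's algorithm — process edges by increasing weight (ties by edge label):
E-I (1): add — endpoints in different components.
B-H (2): add — endpoints in different components.
G-I (3): add — endpoints in different components.
B-F (4): add — endpoints in different components.
C-G (7): add — endpoints in different components.
D-J (7): add — endpoints in different components.
E-J (7): add — endpoints in different components.
B-I (9): add — endpoints in different components.
The 4th edge added is B-F.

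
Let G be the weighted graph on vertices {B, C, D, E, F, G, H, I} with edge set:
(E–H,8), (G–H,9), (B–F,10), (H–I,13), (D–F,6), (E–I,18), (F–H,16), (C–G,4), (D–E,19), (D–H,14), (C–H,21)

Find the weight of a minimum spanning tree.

64

Sort edges by weight, then run Kruskal:
C–G (4): add — endpoints in different components.
D–F (6): add — endpoints in different components.
E–H (8): add — endpoints in different components.
G–H (9): add — endpoints in different components.
B–F (10): add — endpoints in different components.
H–I (13): add — endpoints in different components.
D–H (14): add — endpoints in different components.
MST edges: C–G, D–F, E–H, G–H, B–F, H–I, D–H; total weight 4+6+8+9+10+13+14 = 64.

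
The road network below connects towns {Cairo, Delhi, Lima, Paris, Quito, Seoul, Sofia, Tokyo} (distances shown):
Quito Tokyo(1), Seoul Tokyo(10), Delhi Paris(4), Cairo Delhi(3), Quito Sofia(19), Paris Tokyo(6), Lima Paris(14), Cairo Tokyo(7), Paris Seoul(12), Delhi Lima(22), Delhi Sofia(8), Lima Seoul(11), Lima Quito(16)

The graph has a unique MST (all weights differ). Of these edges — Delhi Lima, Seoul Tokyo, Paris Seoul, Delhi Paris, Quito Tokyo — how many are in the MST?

3

Kruskal's algorithm — process edges by increasing weight (ties by edge label):
Quito Tokyo (1): add — endpoints in different components.
Cairo Delhi (3): add — endpoints in different components.
Delhi Paris (4): add — endpoints in different components.
Paris Tokyo (6): add — endpoints in different components.
Cairo Tokyo (7): skip — Cairo and Tokyo already connected.
Delhi Sofia (8): add — endpoints in different components.
Seoul Tokyo (10): add — endpoints in different components.
Lima Seoul (11): add — endpoints in different components.
MST edge set: {Quito Tokyo, Cairo Delhi, Delhi Paris, Paris Tokyo, Delhi Sofia, Seoul Tokyo, Lima Seoul}.
Of the listed edges, {Seoul Tokyo, Delhi Paris, Quito Tokyo} are in the MST → 3.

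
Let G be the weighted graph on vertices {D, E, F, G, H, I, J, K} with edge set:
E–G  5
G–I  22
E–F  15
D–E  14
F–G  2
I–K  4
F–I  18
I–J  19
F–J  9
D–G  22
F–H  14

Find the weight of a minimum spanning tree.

66

Prim, starting at D.
Step 1: cheapest edge leaving the tree is D–E (14); add E.
Step 2: cheapest edge leaving the tree is E–G (5); add G.
Step 3: cheapest edge leaving the tree is F–G (2); add F.
Step 4: cheapest edge leaving the tree is F–J (9); add J.
Step 5: cheapest edge leaving the tree is F–H (14); add H.
Step 6: cheapest edge leaving the tree is F–I (18); add I.
Step 7: cheapest edge leaving the tree is I–K (4); add K.
MST edges: D–E, E–G, F–G, F–J, F–H, F–I, I–K; total weight 14+5+2+9+14+18+4 = 66.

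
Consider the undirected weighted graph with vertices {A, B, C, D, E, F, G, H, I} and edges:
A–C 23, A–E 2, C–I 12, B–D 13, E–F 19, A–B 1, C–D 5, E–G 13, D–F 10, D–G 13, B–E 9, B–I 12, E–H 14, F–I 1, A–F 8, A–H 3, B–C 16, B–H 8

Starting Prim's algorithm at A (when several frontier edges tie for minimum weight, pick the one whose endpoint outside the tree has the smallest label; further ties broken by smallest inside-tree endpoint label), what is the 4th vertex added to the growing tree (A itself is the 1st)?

Prim, starting at A.
Step 1: cheapest edge leaving the tree is A–B (1); add B.
Step 2: cheapest edge leaving the tree is A–E (2); add E.
Step 3: cheapest edge leaving the tree is A–H (3); add H.
Step 4: cheapest edge leaving the tree is A–F (8); add F.
Step 5: cheapest edge leaving the tree is F–I (1); add I.
Step 6: cheapest edge leaving the tree is D–F (10); add D.
Step 7: cheapest edge leaving the tree is C–D (5); add C.
Step 8: cheapest edge leaving the tree is D–G (13); add G.
Vertex order: A, B, E, H, F, I, D, C, G. The 4th vertex is H.

H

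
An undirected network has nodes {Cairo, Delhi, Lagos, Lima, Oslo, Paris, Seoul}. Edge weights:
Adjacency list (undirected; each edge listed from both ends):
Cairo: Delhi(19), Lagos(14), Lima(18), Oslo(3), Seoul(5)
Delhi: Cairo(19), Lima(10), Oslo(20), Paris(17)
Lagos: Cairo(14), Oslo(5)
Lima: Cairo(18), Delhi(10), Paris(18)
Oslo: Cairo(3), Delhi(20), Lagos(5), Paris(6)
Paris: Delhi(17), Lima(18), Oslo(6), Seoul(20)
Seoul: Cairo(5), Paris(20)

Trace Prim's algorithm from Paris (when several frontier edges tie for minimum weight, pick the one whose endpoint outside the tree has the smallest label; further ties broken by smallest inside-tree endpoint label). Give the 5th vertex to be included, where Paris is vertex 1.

Seoul

Grow the tree from Paris using Prim:
Step 1: cheapest edge leaving the tree is Oslo-Paris (6); add Oslo.
Step 2: cheapest edge leaving the tree is Cairo-Oslo (3); add Cairo.
Step 3: cheapest edge leaving the tree is Lagos-Oslo (5); add Lagos.
Step 4: cheapest edge leaving the tree is Cairo-Seoul (5); add Seoul.
Step 5: cheapest edge leaving the tree is Delhi-Paris (17); add Delhi.
Step 6: cheapest edge leaving the tree is Delhi-Lima (10); add Lima.
Vertex order: Paris, Oslo, Cairo, Lagos, Seoul, Delhi, Lima. The 5th vertex is Seoul.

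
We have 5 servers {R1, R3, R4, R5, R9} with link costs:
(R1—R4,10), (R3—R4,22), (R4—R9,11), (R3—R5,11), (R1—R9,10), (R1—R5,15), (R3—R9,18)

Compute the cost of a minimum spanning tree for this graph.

Prim's algorithm from R4:
Step 1: cheapest edge leaving the tree is R1—R4 (10); add R1.
Step 2: cheapest edge leaving the tree is R1—R9 (10); add R9.
Step 3: cheapest edge leaving the tree is R1—R5 (15); add R5.
Step 4: cheapest edge leaving the tree is R3—R5 (11); add R3.
MST edges: R1—R4, R1—R9, R1—R5, R3—R5; total weight 10+10+15+11 = 46.

46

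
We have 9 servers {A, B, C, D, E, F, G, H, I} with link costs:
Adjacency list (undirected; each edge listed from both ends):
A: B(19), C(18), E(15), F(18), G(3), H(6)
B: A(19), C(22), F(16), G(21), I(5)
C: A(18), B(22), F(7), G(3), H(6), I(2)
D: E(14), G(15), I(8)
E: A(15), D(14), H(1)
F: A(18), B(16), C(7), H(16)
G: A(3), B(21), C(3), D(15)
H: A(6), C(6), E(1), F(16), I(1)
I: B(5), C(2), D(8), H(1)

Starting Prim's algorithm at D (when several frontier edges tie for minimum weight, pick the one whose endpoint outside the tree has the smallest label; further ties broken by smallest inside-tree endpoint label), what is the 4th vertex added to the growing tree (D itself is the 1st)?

Grow the tree from D using Prim:
Step 1: cheapest edge leaving the tree is D I (8); add I.
Step 2: cheapest edge leaving the tree is H I (1); add H.
Step 3: cheapest edge leaving the tree is E H (1); add E.
Step 4: cheapest edge leaving the tree is C I (2); add C.
Step 5: cheapest edge leaving the tree is C G (3); add G.
Step 6: cheapest edge leaving the tree is A G (3); add A.
Step 7: cheapest edge leaving the tree is B I (5); add B.
Step 8: cheapest edge leaving the tree is C F (7); add F.
Vertex order: D, I, H, E, C, G, A, B, F. The 4th vertex is E.

E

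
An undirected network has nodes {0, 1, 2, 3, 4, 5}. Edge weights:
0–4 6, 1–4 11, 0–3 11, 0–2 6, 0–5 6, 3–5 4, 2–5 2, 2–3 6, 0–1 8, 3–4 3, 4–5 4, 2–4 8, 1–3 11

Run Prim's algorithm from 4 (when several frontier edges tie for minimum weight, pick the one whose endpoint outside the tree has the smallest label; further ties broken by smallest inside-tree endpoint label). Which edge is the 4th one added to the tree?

Prim, starting at 4.
Step 1: frontier [3–4 3, 4–5 4, 0–4 6, 2–4 8, 1–4 11] → take 3–4 (3); add 3.
Step 2: frontier [3–5 4, 2–3 6, 0–3 11, 1–3 11, 4–5 4, 0–4 6, 2–4 8, 1–4 11] → take 3–5 (4); add 5.
Step 3: frontier [2–3 6, 0–3 11, 1–3 11, 0–4 6, 2–4 8, 1–4 11, 2–5 2, 0–5 6] → take 2–5 (2); add 2.
Step 4: frontier [0–2 6, 0–3 11, 1–3 11, 0–4 6, 1–4 11, 0–5 6] → take 0–2 (6); add 0.
Step 5: frontier [0–1 8, 1–3 11, 1–4 11] → take 0–1 (8); add 1.
The 4th edge added is 0–2.

0-2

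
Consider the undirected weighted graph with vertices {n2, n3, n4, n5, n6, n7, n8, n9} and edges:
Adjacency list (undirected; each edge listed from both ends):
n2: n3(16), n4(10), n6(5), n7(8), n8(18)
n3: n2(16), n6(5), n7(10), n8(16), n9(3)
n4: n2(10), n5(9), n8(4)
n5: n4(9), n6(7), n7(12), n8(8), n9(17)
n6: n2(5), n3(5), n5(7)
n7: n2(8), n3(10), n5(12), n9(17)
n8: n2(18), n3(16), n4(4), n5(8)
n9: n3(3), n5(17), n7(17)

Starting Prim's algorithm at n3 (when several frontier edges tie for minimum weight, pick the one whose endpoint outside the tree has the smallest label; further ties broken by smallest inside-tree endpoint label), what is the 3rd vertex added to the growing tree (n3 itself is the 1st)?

n6

Grow the tree from n3 using Prim:
Step 1: cheapest edge leaving the tree is n3-n9 (3); add n9.
Step 2: cheapest edge leaving the tree is n3-n6 (5); add n6.
Step 3: cheapest edge leaving the tree is n2-n6 (5); add n2.
Step 4: cheapest edge leaving the tree is n5-n6 (7); add n5.
Step 5: cheapest edge leaving the tree is n2-n7 (8); add n7.
Step 6: cheapest edge leaving the tree is n5-n8 (8); add n8.
Step 7: cheapest edge leaving the tree is n4-n8 (4); add n4.
Vertex order: n3, n9, n6, n2, n5, n7, n8, n4. The 3rd vertex is n6.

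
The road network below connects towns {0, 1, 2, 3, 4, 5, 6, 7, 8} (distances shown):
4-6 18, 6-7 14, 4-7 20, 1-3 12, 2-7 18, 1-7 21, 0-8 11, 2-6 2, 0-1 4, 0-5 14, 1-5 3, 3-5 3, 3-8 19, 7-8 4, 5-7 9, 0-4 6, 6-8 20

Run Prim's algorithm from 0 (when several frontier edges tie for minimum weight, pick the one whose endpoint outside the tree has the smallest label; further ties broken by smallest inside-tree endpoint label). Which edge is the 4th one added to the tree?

0-4

Prim, starting at 0.
Step 1: cheapest edge leaving the tree is 0-1 (4); add 1.
Step 2: cheapest edge leaving the tree is 1-5 (3); add 5.
Step 3: cheapest edge leaving the tree is 3-5 (3); add 3.
Step 4: cheapest edge leaving the tree is 0-4 (6); add 4.
Step 5: cheapest edge leaving the tree is 5-7 (9); add 7.
Step 6: cheapest edge leaving the tree is 7-8 (4); add 8.
Step 7: cheapest edge leaving the tree is 6-7 (14); add 6.
Step 8: cheapest edge leaving the tree is 2-6 (2); add 2.
The 4th edge added is 0-4.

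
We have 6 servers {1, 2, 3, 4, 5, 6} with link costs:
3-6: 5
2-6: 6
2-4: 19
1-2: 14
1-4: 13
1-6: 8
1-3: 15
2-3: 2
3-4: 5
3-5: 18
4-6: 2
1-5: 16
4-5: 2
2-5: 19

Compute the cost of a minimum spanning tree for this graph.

19

Kruskal: consider edges lightest-first.
2-3 (2): add. Components now {1} {2,3} {4} {5} {6}
4-5 (2): add. Components now {1} {2,3} {4,5} {6}
4-6 (2): add. Components now {1} {2,3} {4,5,6}
3-4 (5): add. Components now {1} {2,3,4,5,6}
3-6 (5): skip — 3 and 6 already connected.
2-6 (6): skip — 2 and 6 already connected.
1-6 (8): add. Components now {1,2,3,4,5,6}
MST edges: 2-3, 4-5, 4-6, 3-4, 1-6; total weight 2+2+2+5+8 = 19.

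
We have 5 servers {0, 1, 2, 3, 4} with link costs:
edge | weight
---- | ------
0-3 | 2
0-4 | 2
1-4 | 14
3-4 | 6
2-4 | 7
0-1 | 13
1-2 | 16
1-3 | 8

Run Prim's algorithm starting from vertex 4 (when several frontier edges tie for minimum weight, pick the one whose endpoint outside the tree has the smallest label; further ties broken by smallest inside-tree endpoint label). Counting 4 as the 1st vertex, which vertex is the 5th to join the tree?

Grow the tree from 4 using Prim:
Step 1: frontier [0-4 2, 3-4 6, 2-4 7, 1-4 14] → take 0-4 (2); add 0.
Step 2: frontier [0-3 2, 0-1 13, 3-4 6, 2-4 7, 1-4 14] → take 0-3 (2); add 3.
Step 3: frontier [0-1 13, 1-3 8, 2-4 7, 1-4 14] → take 2-4 (7); add 2.
Step 4: frontier [0-1 13, 1-2 16, 1-3 8, 1-4 14] → take 1-3 (8); add 1.
Vertex order: 4, 0, 3, 2, 1. The 5th vertex is 1.

1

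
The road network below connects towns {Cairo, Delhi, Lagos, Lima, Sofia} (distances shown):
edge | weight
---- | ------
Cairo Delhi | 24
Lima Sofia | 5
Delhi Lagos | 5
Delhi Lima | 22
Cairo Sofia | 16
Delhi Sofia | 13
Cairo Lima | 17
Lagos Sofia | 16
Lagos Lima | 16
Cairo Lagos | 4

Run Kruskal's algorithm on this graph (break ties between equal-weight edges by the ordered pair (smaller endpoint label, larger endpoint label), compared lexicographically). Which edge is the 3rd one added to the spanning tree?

Sort edges by weight, then run Kruskal:
Cairo Lagos (4): add. Components now {Delhi} {Sofia} {Cairo,Lagos} {Lima}
Delhi Lagos (5): add. Components now {Cairo,Delhi,Lagos} {Sofia} {Lima}
Lima Sofia (5): add. Components now {Cairo,Delhi,Lagos} {Lima,Sofia}
Delhi Sofia (13): add. Components now {Cairo,Delhi,Lagos,Lima,Sofia}
The 3rd edge added is Lima Sofia.

Lima-Sofia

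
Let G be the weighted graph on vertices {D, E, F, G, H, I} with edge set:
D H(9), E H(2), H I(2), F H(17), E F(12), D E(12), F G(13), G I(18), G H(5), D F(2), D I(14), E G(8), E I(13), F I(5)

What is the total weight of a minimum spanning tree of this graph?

16

Prim's algorithm from E:
Step 1: frontier [E H 2, E G 8, D E 12, E F 12, E I 13] → take E H (2); add H.
Step 2: frontier [E G 8, D E 12, E F 12, E I 13, H I 2, G H 5, D H 9, F H 17] → take H I (2); add I.
Step 3: frontier [E G 8, D E 12, E F 12, G H 5, D H 9, F H 17, F I 5, D I 14, G I 18] → take F I (5); add F.
Step 4: frontier [E G 8, D E 12, D F 2, F G 13, G H 5, D H 9, D I 14, G I 18] → take D F (2); add D.
Step 5: frontier [E G 8, F G 13, G H 5, G I 18] → take G H (5); add G.
MST edges: E H, H I, F I, D F, G H; total weight 2+2+5+2+5 = 16.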